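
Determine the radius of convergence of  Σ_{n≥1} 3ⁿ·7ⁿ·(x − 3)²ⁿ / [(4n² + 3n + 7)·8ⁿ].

Apply the ratio test: |a_{n+1}| / |a_n| = [(4n² + 3n + 7)/(4(n+1)² + 3(n+1) + 7)] · 3·7/8, which tends to 21/8 as n → ∞.
Since the exponent of (x − 3) increases by 2 each term, convergence requires |x − 3|² < 8/21, hence R = 2√42/21.

R = 2√42/21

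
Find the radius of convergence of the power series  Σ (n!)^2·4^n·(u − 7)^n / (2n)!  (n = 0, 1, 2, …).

Ratio test: |a_{n+1}/a_n| = (n+1)²/[(2n+1)·(2n+2)] · 4 → 1 as n → ∞.
Convergence for |u − 7| < 1, so R = 1.

R = 1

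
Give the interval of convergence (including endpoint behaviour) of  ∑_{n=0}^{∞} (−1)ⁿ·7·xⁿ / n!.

Ratio test: |a_{n+1}/a_n| = 7/7 · 1/(n+1) → 0 as n → ∞.
The ratio tends to 0 regardless of x, hence R = ∞.

(−∞, ∞)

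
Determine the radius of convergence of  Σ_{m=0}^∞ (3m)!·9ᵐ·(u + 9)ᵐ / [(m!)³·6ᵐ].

Apply the ratio test: |a_{m+1}| / |a_m| = (3m+1)·(3m+2)·(3m+3)/(m+1)³ · 9/6, which tends to 81/2 as m → ∞.
Thus R = 1/(81/2) = 2/81.

R = 2/81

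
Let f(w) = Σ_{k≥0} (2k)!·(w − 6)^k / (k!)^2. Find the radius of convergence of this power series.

R = 1/4

By the ratio test, |a_{k+1}/a_k| = (2k+1)·(2k+2)/(k+1)² → 4.
The series converges when 4 · |w − 6| < 1, giving R = 1/4.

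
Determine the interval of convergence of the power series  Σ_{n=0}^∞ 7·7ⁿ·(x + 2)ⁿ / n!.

(−∞, ∞)

Apply the ratio test: |a_{n+1}| / |a_n| = 7/7 · 7 · 1/(n+1), which tends to 0 as n → ∞.
Since the limit is 0 < 1 for every x, the series converges on all of ℝ and R = ∞.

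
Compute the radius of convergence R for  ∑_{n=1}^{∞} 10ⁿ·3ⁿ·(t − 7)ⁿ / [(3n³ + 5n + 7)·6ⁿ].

Apply the ratio test: |a_{n+1}| / |a_n| = [(3n³ + 5n + 7)/(3(n+1)³ + 5(n+1) + 7)] · 10·3/6, which tends to 5 as n → ∞.
Hence the series converges for |t − 7| < 1/(5) = 1/5, so the radius of convergence is 1/5.

R = 1/5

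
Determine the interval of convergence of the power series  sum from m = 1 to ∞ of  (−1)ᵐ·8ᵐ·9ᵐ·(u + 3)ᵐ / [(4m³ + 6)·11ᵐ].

The ratio of consecutive coefficients is [(4m³ + 6)/(4(m+1)³ + 6)] · 8·9/11 → 72/11.
Thus R = 1/(72/11) = 11/72.
Check u = -205/72: the terms are on the order of 1/m³, so the series converges absolutely by comparison with the p-series (p = 3 > 1).
Check u = -227/72: the series is dominated by a constant times Σ 1/m³, which converges (p = 3 > 1).

[-227/72, -205/72]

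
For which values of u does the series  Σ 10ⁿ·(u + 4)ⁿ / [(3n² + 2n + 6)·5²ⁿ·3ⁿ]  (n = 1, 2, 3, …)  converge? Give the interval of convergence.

The ratio of consecutive coefficients is [(3n² + 2n + 6)/(3(n+1)² + 2(n+1) + 6)] · 10/(25·3) → 2/15.
The series converges when 2/15 · |u + 4| < 1, giving R = 15/2.
At u = 7/2: the terms are on the order of 1/n², so the series converges absolutely by comparison with the p-series (p = 2 > 1).
At u = -23/2: the terms are on the order of 1/n², so the series converges absolutely by comparison with the p-series (p = 2 > 1).

[-23/2, 7/2]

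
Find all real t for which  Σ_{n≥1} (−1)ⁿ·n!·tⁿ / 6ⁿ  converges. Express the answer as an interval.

{0}

Ratio test: |a_{n+1}/a_n| = (n+1) · 1/6 → ∞ as n → ∞.
The ratio grows without bound, so the series diverges whenever t ≠ 0; it converges only at t = 0. R = 0.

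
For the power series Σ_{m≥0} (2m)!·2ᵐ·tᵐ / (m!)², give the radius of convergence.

Apply the ratio test: |a_{m+1}| / |a_m| = (2m+1)·(2m+2)/(m+1)² · 2, which tends to 8 as m → ∞.
Hence the series converges for |t| < 1/(8) = 1/8, so the radius of convergence is 1/8.

R = 1/8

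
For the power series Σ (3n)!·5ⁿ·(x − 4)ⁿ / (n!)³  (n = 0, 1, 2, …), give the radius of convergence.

R = 1/135

By the ratio test, |a_{n+1}/a_n| = (3n+1)·(3n+2)·(3n+3)/(n+1)³ · 5 → 135.
Convergence for |x − 4| · 135 < 1, i.e. |x − 4| < 1/135. So R = 1/135.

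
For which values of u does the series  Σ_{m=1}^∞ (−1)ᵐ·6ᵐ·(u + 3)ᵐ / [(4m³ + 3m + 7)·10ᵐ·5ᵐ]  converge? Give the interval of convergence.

[-34/3, 16/3]

Ratio test: |a_{m+1}/a_m| = [(4m³ + 3m + 7)/(4(m+1)³ + 3(m+1) + 7)] · 6/(10·5) → 3/25 as m → ∞.
Hence the series converges for |u + 3| < 1/(3/25) = 25/3, so the radius of convergence is 25/3.
Check u = 16/3: the terms are on the order of 1/m³, so the series converges absolutely by comparison with the p-series (p = 3 > 1).
When u = -34/3, absolute convergence follows by limit comparison with Σ 1/m³.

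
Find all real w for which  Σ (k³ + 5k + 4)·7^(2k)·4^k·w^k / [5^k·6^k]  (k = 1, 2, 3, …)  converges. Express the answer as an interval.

(-15/98, 15/98)

Ratio test: |a_{k+1}/a_k| = [((k+1)³ + 5(k+1) + 4)/(k³ + 5k + 4)] · 49·4/(5·6) → 98/15 as k → ∞.
The series converges when 98/15 · |w| < 1, giving R = 15/98.
When w = 15/98, the terms have absolute value of order k³, which does not tend to 0, so the series diverges by the divergence test.
At w = -15/98: the terms have absolute value of order k³, which does not tend to 0, so the series diverges by the divergence test.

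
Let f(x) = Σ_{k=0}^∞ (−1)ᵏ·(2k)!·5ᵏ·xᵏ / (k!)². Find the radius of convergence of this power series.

R = 1/20

The ratio of consecutive coefficients is (2k+1)·(2k+2)/(k+1)² · 5 → 20.
Hence the series converges for |x| < 1/(20) = 1/20, so the radius of convergence is 1/20.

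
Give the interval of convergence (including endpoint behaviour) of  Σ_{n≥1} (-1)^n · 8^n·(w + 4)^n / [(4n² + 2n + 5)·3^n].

Apply the ratio test: |a_{n+1}| / |a_n| = [(4n² + 2n + 5)/(4(n+1)² + 2(n+1) + 5)] · 8/3, which tends to 8/3 as n → ∞.
Convergence for |w + 4| · 8/3 < 1, i.e. |w + 4| < 3/8. So R = 3/8.
When w = -29/8, absolute convergence follows by limit comparison with Σ 1/n².
When w = -35/8, the terms are on the order of 1/n², so the series converges absolutely by comparison with the p-series (p = 2 > 1).

[-35/8, -29/8]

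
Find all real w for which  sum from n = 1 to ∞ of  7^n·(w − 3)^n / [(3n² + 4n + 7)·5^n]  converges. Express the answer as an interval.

The ratio of consecutive coefficients is [(3n² + 4n + 7)/(3(n+1)² + 4(n+1) + 7)] · 7/5 → 7/5.
Hence the series converges for |w − 3| < 1/(7/5) = 5/7, so the radius of convergence is 5/7.
When w = 26/7, absolute convergence follows by limit comparison with Σ 1/n².
Endpoint w = 16/7: the series is dominated by a constant times Σ 1/n², which converges (p = 2 > 1).

[16/7, 26/7]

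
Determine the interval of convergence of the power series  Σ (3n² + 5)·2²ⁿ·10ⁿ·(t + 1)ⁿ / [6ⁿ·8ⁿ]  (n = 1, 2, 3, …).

(-11/5, 1/5)

Apply the ratio test: |a_{n+1}| / |a_n| = [(3(n+1)² + 5)/(3n² + 5)] · 4·10/(6·8), which tends to 5/6 as n → ∞.
Convergence for |t + 1| · 5/6 < 1, i.e. |t + 1| < 6/5. So R = 6/5.
When t = 1/5, the terms do not tend to 0, so the series diverges.
At t = -11/5: the n-th term does not approach 0; divergence by the term test.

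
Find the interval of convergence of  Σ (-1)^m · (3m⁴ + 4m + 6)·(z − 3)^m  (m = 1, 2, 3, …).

By the ratio test, |a_{m+1}/a_m| = (3(m+1)⁴ + 4(m+1) + 6)/(3m⁴ + 4m + 6) → 1.
Hence R = 1.
Endpoint z = 4: the terms have absolute value of order m⁴, which does not tend to 0, so the series diverges by the divergence test.
When z = 2, the terms have absolute value of order m⁴, which does not tend to 0, so the series diverges by the divergence test.

(2, 4)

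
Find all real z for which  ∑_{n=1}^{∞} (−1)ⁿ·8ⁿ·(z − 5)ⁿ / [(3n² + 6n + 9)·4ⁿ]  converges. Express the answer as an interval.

[9/2, 11/2]

Apply the ratio test: |a_{n+1}| / |a_n| = [(3n² + 6n + 9)/(3(n+1)² + 6(n+1) + 9)] · 8/4, which tends to 2 as n → ∞.
Thus R = 1/(2) = 1/2.
At z = 11/2: absolute convergence follows by limit comparison with Σ 1/n².
Endpoint z = 9/2: the terms are on the order of 1/n², so the series converges absolutely by comparison with the p-series (p = 2 > 1).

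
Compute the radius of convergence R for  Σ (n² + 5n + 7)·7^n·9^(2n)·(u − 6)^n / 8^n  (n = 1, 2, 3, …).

The ratio of consecutive coefficients is [((n+1)² + 5(n+1) + 7)/(n² + 5n + 7)] · 7·81/8 → 567/8.
Convergence for |u − 6| · 567/8 < 1, i.e. |u − 6| < 8/567. So R = 8/567.

R = 8/567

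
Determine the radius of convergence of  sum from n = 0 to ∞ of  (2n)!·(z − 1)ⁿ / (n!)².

Apply the ratio test: |a_{n+1}| / |a_n| = (2n+1)·(2n+2)/(n+1)², which tends to 4 as n → ∞.
The series converges when 4 · |z − 1| < 1, giving R = 1/4.

R = 1/4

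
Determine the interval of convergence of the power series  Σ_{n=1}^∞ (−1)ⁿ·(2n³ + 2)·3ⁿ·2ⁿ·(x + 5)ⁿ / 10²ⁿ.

Apply the ratio test: |a_{n+1}| / |a_n| = [(2(n+1)³ + 2)/(2n³ + 2)] · 3·2/100, which tends to 3/50 as n → ∞.
The series converges when 3/50 · |x + 5| < 1, giving R = 50/3.
Check x = 35/3: the terms do not tend to 0, so the series diverges.
When x = -65/3, the terms do not tend to 0, so the series diverges.

(-65/3, 35/3)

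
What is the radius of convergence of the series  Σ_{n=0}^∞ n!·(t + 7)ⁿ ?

R = 0

The ratio of consecutive coefficients is (n+1) → ∞.
The terms grow without bound for any (t + 7) ≠ 0, so R = 0 (convergence only at t = -7).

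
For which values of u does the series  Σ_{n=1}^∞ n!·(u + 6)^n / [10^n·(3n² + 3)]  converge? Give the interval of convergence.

Ratio test: |a_{n+1}/a_n| = (n+1) · 1/10 · (3n² + 3)/(3(n+1)² + 3) → ∞ as n → ∞.
Since the ratio → ∞, the series diverges for every u ≠ -6, and R = 0.

{-6}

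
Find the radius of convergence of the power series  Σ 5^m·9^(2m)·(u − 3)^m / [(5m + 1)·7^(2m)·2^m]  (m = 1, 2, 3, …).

R = 98/405

The ratio of consecutive coefficients is [(5m + 1)/(5(m+1) + 1)] · 5·81/(49·2) → 405/98.
Thus R = 1/(405/98) = 98/405.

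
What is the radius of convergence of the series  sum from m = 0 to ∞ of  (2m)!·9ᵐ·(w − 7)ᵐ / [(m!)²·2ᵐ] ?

By the ratio test, |a_{m+1}/a_m| = (2m+1)·(2m+2)/(m+1)² · 9/2 → 18.
Thus R = 1/(18) = 1/18.

R = 1/18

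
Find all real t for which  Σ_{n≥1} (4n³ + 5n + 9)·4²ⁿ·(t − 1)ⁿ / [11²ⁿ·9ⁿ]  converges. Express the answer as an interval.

(-1073/16, 1105/16)

Apply the ratio test: |a_{n+1}| / |a_n| = [(4(n+1)³ + 5(n+1) + 9)/(4n³ + 5n + 9)] · 16/(121·9), which tends to 16/1089 as n → ∞.
Thus R = 1/(16/1089) = 1089/16.
Check t = 1105/16: the terms have absolute value of order n³, which does not tend to 0, so the series diverges by the divergence test.
Check t = -1073/16: the n-th term does not approach 0; divergence by the term test.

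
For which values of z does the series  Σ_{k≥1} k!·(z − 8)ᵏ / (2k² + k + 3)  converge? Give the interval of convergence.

By the ratio test, |a_{k+1}/a_k| = (k+1) · (2k² + k + 3)/(2(k+1)² + (k+1) + 3) → ∞.
Since the ratio → ∞, the series diverges for every z ≠ 8, and R = 0.

{8}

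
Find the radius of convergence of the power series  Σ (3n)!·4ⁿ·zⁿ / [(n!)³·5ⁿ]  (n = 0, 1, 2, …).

Apply the ratio test: |a_{n+1}| / |a_n| = (3n+1)·(3n+2)·(3n+3)/(n+1)³ · 4/5, which tends to 108/5 as n → ∞.
Hence the series converges for |z| < 1/(108/5) = 5/108, so the radius of convergence is 5/108.

R = 5/108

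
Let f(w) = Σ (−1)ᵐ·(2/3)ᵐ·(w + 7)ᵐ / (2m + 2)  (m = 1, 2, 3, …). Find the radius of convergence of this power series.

R = 3/2

Ratio test: |a_{m+1}/a_m| = [(2m + 2)/(2(m+1) + 2)] · 2/3 → 2/3 as m → ∞.
Hence the series converges for |w + 7| < 1/(2/3) = 3/2, so the radius of convergence is 3/2.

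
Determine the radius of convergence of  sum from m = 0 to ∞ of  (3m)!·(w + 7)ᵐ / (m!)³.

By the ratio test, |a_{m+1}/a_m| = (3m+1)·(3m+2)·(3m+3)/(m+1)³ → 27.
Hence the series converges for |w + 7| < 1/(27) = 1/27, so the radius of convergence is 1/27.

R = 1/27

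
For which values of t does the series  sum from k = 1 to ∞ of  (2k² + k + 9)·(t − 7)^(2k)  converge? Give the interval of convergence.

Ratio test: |a_{k+1}/a_k| = (2(k+1)² + (k+1) + 9)/(2k² + k + 9) → 1 as k → ∞.
Writing y = (t − 7)², the series in y has radius 1, so |t − 7| < √(1) = 1 and R = 1.
At t = 8: the terms have absolute value of order k², which does not tend to 0, so the series diverges by the divergence test.
At t = 6: the k-th term does not approach 0; divergence by the term test.

(6, 8)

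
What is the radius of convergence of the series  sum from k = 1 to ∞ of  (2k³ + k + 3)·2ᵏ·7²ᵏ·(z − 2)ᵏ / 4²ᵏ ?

The ratio of consecutive coefficients is [(2(k+1)³ + (k+1) + 3)/(2k³ + k + 3)] · 2·49/16 → 49/8.
Convergence for |z − 2| · 49/8 < 1, i.e. |z − 2| < 8/49. So R = 8/49.

R = 8/49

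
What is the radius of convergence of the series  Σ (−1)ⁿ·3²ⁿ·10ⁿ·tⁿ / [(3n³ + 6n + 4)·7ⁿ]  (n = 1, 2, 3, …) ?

The ratio of consecutive coefficients is [(3n³ + 6n + 4)/(3(n+1)³ + 6(n+1) + 4)] · 9·10/7 → 90/7.
Hence the series converges for |t| < 1/(90/7) = 7/90, so the radius of convergence is 7/90.

R = 7/90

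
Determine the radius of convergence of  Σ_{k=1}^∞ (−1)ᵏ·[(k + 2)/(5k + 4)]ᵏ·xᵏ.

R = 5

Applying the root test, |a_k|^(1/k) = (k + 2)/(5k + 4) → 1/5.
Hence the series converges for |x| < 1/(1/5) = 5, so the radius of convergence is 5.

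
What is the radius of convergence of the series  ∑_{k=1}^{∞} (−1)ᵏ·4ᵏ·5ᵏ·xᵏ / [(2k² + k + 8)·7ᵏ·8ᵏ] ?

Ratio test: |a_{k+1}/a_k| = [(2k² + k + 8)/(2(k+1)² + (k+1) + 8)] · 4·5/(7·8) → 5/14 as k → ∞.
Convergence for |x| · 5/14 < 1, i.e. |x| < 14/5. So R = 14/5.

R = 14/5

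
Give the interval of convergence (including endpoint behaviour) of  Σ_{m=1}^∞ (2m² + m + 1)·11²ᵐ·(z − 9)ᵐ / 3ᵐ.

By the ratio test, |a_{m+1}/a_m| = [(2(m+1)² + (m+1) + 1)/(2m² + m + 1)] · 121/3 → 121/3.
Thus R = 1/(121/3) = 3/121.
When z = 1092/121, the m-th term does not approach 0; divergence by the term test.
At z = 1086/121: the terms do not tend to 0, so the series diverges.

(1086/121, 1092/121)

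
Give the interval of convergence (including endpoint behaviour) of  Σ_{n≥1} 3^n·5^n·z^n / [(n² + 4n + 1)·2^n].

[-2/15, 2/15]

The ratio of consecutive coefficients is [(n² + 4n + 1)/((n+1)² + 4(n+1) + 1)] · 3·5/2 → 15/2.
The series converges when 15/2 · |z| < 1, giving R = 2/15.
Check z = 2/15: the terms are on the order of 1/n², so the series converges absolutely by comparison with the p-series (p = 2 > 1).
At z = -2/15: absolute convergence follows by limit comparison with Σ 1/n².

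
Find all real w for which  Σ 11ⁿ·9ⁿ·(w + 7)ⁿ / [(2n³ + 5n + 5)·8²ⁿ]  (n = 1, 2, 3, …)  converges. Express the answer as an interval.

Apply the ratio test: |a_{n+1}| / |a_n| = [(2n³ + 5n + 5)/(2(n+1)³ + 5(n+1) + 5)] · 11·9/64, which tends to 99/64 as n → ∞.
Convergence for |w + 7| · 99/64 < 1, i.e. |w + 7| < 64/99. So R = 64/99.
When w = -629/99, absolute convergence follows by limit comparison with Σ 1/n³.
Endpoint w = -757/99: the series is dominated by a constant times Σ 1/n³, which converges (p = 3 > 1).

[-757/99, -629/99]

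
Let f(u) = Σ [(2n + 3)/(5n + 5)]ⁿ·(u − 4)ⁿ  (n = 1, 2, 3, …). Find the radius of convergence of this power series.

Applying the root test, |a_n|^(1/n) = (2n + 3)/(5n + 5) → 2/5.
Hence the series converges for |u − 4| < 1/(2/5) = 5/2, so the radius of convergence is 5/2.

R = 5/2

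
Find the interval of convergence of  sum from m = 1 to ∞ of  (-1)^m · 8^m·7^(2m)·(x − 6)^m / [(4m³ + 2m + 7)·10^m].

The ratio of consecutive coefficients is [(4m³ + 2m + 7)/(4(m+1)³ + 2(m+1) + 7)] · 8·49/10 → 196/5.
Hence the series converges for |x − 6| < 1/(196/5) = 5/196, so the radius of convergence is 5/196.
When x = 1181/196, the series is dominated by a constant times Σ 1/m³, which converges (p = 3 > 1).
When x = 1171/196, the terms are on the order of 1/m³, so the series converges absolutely by comparison with the p-series (p = 3 > 1).

[1171/196, 1181/196]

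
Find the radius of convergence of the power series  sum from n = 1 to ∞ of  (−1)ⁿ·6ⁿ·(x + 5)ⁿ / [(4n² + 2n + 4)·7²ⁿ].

R = 49/6

Apply the ratio test: |a_{n+1}| / |a_n| = [(4n² + 2n + 4)/(4(n+1)² + 2(n+1) + 4)] · 6/49, which tends to 6/49 as n → ∞.
Thus R = 1/(6/49) = 49/6.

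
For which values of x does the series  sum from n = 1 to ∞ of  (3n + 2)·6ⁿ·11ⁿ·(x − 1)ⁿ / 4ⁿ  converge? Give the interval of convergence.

The ratio of consecutive coefficients is [(3(n+1) + 2)/(3n + 2)] · 6·11/4 → 33/2.
Thus R = 1/(33/2) = 2/33.
Check x = 35/33: the terms do not tend to 0, so the series diverges.
At x = 31/33: the n-th term does not approach 0; divergence by the term test.

(31/33, 35/33)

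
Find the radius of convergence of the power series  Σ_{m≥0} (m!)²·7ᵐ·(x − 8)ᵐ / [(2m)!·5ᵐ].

R = 20/7

Ratio test: |a_{m+1}/a_m| = (m+1)²/[(2m+1)·(2m+2)] · 7/5 → 7/20 as m → ∞.
Thus R = 1/(7/20) = 20/7.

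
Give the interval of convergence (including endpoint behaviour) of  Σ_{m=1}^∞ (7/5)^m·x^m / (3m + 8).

[-5/7, 5/7)

Ratio test: |a_{m+1}/a_m| = [(3m + 8)/(3(m+1) + 8)] · 7/5 → 7/5 as m → ∞.
Hence the series converges for |x| < 1/(7/5) = 5/7, so the radius of convergence is 5/7.
Endpoint x = 5/7: the terms behave like c/m; limit comparison with the harmonic series gives divergence.
Check x = -5/7: convergence follows from the alternating series test (terms decrease monotonically to 0).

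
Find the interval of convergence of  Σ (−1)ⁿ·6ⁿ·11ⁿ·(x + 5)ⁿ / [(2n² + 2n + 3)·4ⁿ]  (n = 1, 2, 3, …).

Apply the ratio test: |a_{n+1}| / |a_n| = [(2n² + 2n + 3)/(2(n+1)² + 2(n+1) + 3)] · 6·11/4, which tends to 33/2 as n → ∞.
Thus R = 1/(33/2) = 2/33.
Endpoint x = -163/33: absolute convergence follows by limit comparison with Σ 1/n².
At x = -167/33: the terms are on the order of 1/n², so the series converges absolutely by comparison with the p-series (p = 2 > 1).

[-167/33, -163/33]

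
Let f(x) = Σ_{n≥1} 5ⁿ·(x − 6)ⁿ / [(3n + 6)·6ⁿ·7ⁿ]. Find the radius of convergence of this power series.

R = 42/5

The ratio of consecutive coefficients is [(3n + 6)/(3(n+1) + 6)] · 5/(6·7) → 5/42.
Thus R = 1/(5/42) = 42/5.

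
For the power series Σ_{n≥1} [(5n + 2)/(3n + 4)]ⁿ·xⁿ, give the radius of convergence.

Applying the root test, |a_n|^(1/n) = (5n + 2)/(3n + 4) → 5/3.
Hence the series converges for |x| < 1/(5/3) = 3/5, so the radius of convergence is 3/5.

R = 3/5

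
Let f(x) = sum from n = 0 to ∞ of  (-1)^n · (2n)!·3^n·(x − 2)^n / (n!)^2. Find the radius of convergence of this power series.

R = 1/12

Ratio test: |a_{n+1}/a_n| = (2n+1)·(2n+2)/(n+1)² · 3 → 12 as n → ∞.
Convergence for |x − 2| · 12 < 1, i.e. |x − 2| < 1/12. So R = 1/12.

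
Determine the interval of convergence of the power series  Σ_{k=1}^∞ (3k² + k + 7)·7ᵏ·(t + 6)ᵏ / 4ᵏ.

(-46/7, -38/7)

By the ratio test, |a_{k+1}/a_k| = [(3(k+1)² + (k+1) + 7)/(3k² + k + 7)] · 7/4 → 7/4.
Convergence for |t + 6| · 7/4 < 1, i.e. |t + 6| < 4/7. So R = 4/7.
Check t = -38/7: the terms have absolute value of order k², which does not tend to 0, so the series diverges by the divergence test.
Endpoint t = -46/7: the terms have absolute value of order k², which does not tend to 0, so the series diverges by the divergence test.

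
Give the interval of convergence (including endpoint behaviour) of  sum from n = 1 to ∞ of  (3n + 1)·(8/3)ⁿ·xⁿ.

(-3/8, 3/8)

By the ratio test, |a_{n+1}/a_n| = [(3(n+1) + 1)/(3n + 1)] · 8/3 → 8/3.
Convergence for |x| · 8/3 < 1, i.e. |x| < 3/8. So R = 3/8.
Check x = 3/8: the terms do not tend to 0, so the series diverges.
When x = -3/8, the terms do not tend to 0, so the series diverges.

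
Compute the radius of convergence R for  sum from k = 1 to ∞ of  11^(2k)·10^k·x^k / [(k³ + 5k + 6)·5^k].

R = 1/242

By the ratio test, |a_{k+1}/a_k| = [(k³ + 5k + 6)/((k+1)³ + 5(k+1) + 6)] · 121·10/5 → 242.
Thus R = 1/(242) = 1/242.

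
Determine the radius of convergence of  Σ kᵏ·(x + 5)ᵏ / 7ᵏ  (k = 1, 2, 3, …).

R = 0

Root test: |a_k|^(1/k) = k/7 → ∞.
The root grows without bound, so R = 0 (convergence only at x = -5).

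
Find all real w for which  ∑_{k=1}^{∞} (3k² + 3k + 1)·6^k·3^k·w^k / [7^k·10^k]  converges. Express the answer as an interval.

Apply the ratio test: |a_{k+1}| / |a_k| = [(3(k+1)² + 3(k+1) + 1)/(3k² + 3k + 1)] · 6·3/(7·10), which tends to 9/35 as k → ∞.
The series converges when 9/35 · |w| < 1, giving R = 35/9.
When w = 35/9, the terms do not tend to 0, so the series diverges.
Endpoint w = -35/9: the k-th term does not approach 0; divergence by the term test.

(-35/9, 35/9)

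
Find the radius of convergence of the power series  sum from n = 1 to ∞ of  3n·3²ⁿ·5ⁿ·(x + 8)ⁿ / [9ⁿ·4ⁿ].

R = 4/5

The ratio of consecutive coefficients is [3(n+1)/3n] · 9·5/(9·4) → 5/4.
Convergence for |x + 8| · 5/4 < 1, i.e. |x + 8| < 4/5. So R = 4/5.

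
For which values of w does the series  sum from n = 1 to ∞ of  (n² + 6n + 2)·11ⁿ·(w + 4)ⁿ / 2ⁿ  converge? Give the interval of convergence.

The ratio of consecutive coefficients is [((n+1)² + 6(n+1) + 2)/(n² + 6n + 2)] · 11/2 → 11/2.
Convergence for |w + 4| · 11/2 < 1, i.e. |w + 4| < 2/11. So R = 2/11.
When w = -42/11, the terms do not tend to 0, so the series diverges.
When w = -46/11, the n-th term does not approach 0; divergence by the term test.

(-46/11, -42/11)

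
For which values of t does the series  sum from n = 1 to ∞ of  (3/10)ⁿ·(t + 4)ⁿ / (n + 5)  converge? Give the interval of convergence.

[-22/3, -2/3)

By the ratio test, |a_{n+1}/a_n| = [(n + 5)/((n+1) + 5)] · 3/10 → 3/10.
Convergence for |t + 4| · 3/10 < 1, i.e. |t + 4| < 10/3. So R = 10/3.
Endpoint t = -2/3: comparison with the harmonic series Σ 1/n shows the series diverges.
Endpoint t = -22/3: the terms alternate in sign and decrease monotonically to 0 in absolute value (size ~ c/n), so the alternating series test gives convergence.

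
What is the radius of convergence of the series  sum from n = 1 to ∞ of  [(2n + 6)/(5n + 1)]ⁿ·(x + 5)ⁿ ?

Root test: |a_n|^(1/n) = (2n + 6)/(5n + 1) → 2/5.
Thus R = 1/(2/5) = 5/2.

R = 5/2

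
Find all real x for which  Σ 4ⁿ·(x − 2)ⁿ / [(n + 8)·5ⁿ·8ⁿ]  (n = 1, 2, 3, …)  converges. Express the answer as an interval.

By the ratio test, |a_{n+1}/a_n| = [(n + 8)/((n+1) + 8)] · 4/(5·8) → 1/10.
Hence the series converges for |x − 2| < 1/(1/10) = 10, so the radius of convergence is 10.
When x = 12, comparison with the harmonic series Σ 1/n shows the series diverges.
When x = -8, convergence follows from the alternating series test (terms decrease monotonically to 0).

[-8, 12)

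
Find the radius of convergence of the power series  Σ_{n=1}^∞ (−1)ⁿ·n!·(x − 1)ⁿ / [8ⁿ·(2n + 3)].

R = 0

By the ratio test, |a_{n+1}/a_n| = (n+1) · 1/8 · (2n + 3)/(2(n+1) + 3) → ∞.
The terms grow without bound for any (x − 1) ≠ 0, so R = 0 (convergence only at x = 1).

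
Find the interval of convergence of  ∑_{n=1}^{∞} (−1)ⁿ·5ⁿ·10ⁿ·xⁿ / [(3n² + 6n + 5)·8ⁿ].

The ratio of consecutive coefficients is [(3n² + 6n + 5)/(3(n+1)² + 6(n+1) + 5)] · 5·10/8 → 25/4.
Hence the series converges for |x| < 1/(25/4) = 4/25, so the radius of convergence is 4/25.
When x = 4/25, the terms are on the order of 1/n², so the series converges absolutely by comparison with the p-series (p = 2 > 1).
Endpoint x = -4/25: absolute convergence follows by limit comparison with Σ 1/n².

[-4/25, 4/25]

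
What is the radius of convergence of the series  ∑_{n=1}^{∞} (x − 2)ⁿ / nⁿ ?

R = ∞

By the Cauchy root test, |a_n|^(1/n) = 1/n → 0.
The limit is 0 for every x, so R = ∞.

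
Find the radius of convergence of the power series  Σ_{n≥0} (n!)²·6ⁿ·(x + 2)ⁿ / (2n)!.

R = 2/3

The ratio of consecutive coefficients is (n+1)²/[(2n+1)·(2n+2)] · 6 → 3/2.
Hence the series converges for |x + 2| < 1/(3/2) = 2/3, so the radius of convergence is 2/3.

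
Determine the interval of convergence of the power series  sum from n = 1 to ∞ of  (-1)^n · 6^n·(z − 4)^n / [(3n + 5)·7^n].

By the ratio test, |a_{n+1}/a_n| = [(3n + 5)/(3(n+1) + 5)] · 6/7 → 6/7.
Hence the series converges for |z − 4| < 1/(6/7) = 7/6, so the radius of convergence is 7/6.
Check z = 31/6: an alternating series whose terms decrease to 0 in absolute value, so it converges by the Leibniz criterion.
Endpoint z = 17/6: comparison with the harmonic series Σ 1/n shows the series diverges.

(17/6, 31/6]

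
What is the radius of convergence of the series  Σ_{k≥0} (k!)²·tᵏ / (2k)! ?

R = 4

Apply the ratio test: |a_{k+1}| / |a_k| = (k+1)²/[(2k+1)·(2k+2)], which tends to 1/4 as k → ∞.
Convergence for |t| · 1/4 < 1, i.e. |t| < 4. So R = 4.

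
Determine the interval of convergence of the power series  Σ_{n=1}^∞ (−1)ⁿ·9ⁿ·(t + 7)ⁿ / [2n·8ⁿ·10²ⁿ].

Apply the ratio test: |a_{n+1}| / |a_n| = [2n/2(n+1)] · 9/(8·100), which tends to 9/800 as n → ∞.
Thus R = 1/(9/800) = 800/9.
When t = 737/9, the terms alternate in sign and decrease monotonically to 0 in absolute value (size ~ c/n), so the alternating series test gives convergence.
Check t = -863/9: the terms are asymptotic to a nonzero constant times 1/n, so the series diverges by limit comparison with Σ 1/n.

(-863/9, 737/9]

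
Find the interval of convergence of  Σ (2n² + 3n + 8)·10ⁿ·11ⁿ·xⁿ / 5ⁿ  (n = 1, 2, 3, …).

By the ratio test, |a_{n+1}/a_n| = [(2(n+1)² + 3(n+1) + 8)/(2n² + 3n + 8)] · 10·11/5 → 22.
The series converges when 22 · |x| < 1, giving R = 1/22.
When x = 1/22, the n-th term does not approach 0; divergence by the term test.
Endpoint x = -1/22: the terms do not tend to 0, so the series diverges.

(-1/22, 1/22)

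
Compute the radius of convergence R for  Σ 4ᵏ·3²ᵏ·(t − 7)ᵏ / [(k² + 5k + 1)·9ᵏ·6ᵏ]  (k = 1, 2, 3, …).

Ratio test: |a_{k+1}/a_k| = [(k² + 5k + 1)/((k+1)² + 5(k+1) + 1)] · 4·9/(9·6) → 2/3 as k → ∞.
The series converges when 2/3 · |t − 7| < 1, giving R = 3/2.

R = 3/2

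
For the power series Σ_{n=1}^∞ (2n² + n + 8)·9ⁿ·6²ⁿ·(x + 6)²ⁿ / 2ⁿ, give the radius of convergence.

R = √2/18

By the ratio test, |a_{n+1}/a_n| = [(2(n+1)² + (n+1) + 8)/(2n² + n + 8)] · 9·36/2 → 162.
Successive powers of (x + 6) differ by 2, so the series converges when |x + 6|² · 162 < 1, i.e. |x + 6| < √(1/162). So R = √2/18.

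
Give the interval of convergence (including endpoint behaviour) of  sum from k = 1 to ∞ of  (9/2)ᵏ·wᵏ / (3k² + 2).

[-2/9, 2/9]

Ratio test: |a_{k+1}/a_k| = [(3k² + 2)/(3(k+1)² + 2)] · 9/2 → 9/2 as k → ∞.
Thus R = 1/(9/2) = 2/9.
When w = 2/9, the terms are on the order of 1/k², so the series converges absolutely by comparison with the p-series (p = 2 > 1).
Endpoint w = -2/9: the terms are on the order of 1/k², so the series converges absolutely by comparison with the p-series (p = 2 > 1).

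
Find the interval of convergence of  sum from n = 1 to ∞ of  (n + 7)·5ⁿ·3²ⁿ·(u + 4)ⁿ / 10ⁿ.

By the ratio test, |a_{n+1}/a_n| = [((n+1) + 7)/(n + 7)] · 5·9/10 → 9/2.
Thus R = 1/(9/2) = 2/9.
Endpoint u = -34/9: the terms do not tend to 0, so the series diverges.
At u = -38/9: the terms have absolute value of order n, which does not tend to 0, so the series diverges by the divergence test.

(-38/9, -34/9)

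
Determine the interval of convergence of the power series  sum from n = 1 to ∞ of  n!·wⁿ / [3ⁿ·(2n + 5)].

{0}

The ratio of consecutive coefficients is (n+1) · 1/3 · (2n + 5)/(2(n+1) + 5) → ∞.
The ratio grows without bound, so the series diverges whenever w ≠ 0; it converges only at w = 0. R = 0.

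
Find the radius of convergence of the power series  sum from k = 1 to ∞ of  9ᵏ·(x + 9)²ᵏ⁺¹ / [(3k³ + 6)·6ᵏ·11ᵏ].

R = √66/3

The ratio of consecutive coefficients is [(3k³ + 6)/(3(k+1)³ + 6)] · 9/(6·11) → 3/22.
Successive powers of (x + 9) differ by 2, so the series converges when |x + 9|² · 3/22 < 1, i.e. |x + 9| < √(22/3). So R = √66/3.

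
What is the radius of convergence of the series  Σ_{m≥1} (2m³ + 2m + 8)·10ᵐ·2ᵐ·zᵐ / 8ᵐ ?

R = 2/5

The ratio of consecutive coefficients is [(2(m+1)³ + 2(m+1) + 8)/(2m³ + 2m + 8)] · 10·2/8 → 5/2.
Convergence for |z| · 5/2 < 1, i.e. |z| < 2/5. So R = 2/5.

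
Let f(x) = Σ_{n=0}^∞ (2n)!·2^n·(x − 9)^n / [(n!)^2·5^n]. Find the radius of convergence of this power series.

R = 5/8

The ratio of consecutive coefficients is (2n+1)·(2n+2)/(n+1)² · 2/5 → 8/5.
Convergence for |x − 9| · 8/5 < 1, i.e. |x − 9| < 5/8. So R = 5/8.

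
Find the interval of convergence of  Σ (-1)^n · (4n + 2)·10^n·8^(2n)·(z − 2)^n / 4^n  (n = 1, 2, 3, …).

Apply the ratio test: |a_{n+1}| / |a_n| = [(4(n+1) + 2)/(4n + 2)] · 10·64/4, which tends to 160 as n → ∞.
Thus R = 1/(160) = 1/160.
At z = 321/160: the n-th term does not approach 0; divergence by the term test.
At z = 319/160: the n-th term does not approach 0; divergence by the term test.

(319/160, 321/160)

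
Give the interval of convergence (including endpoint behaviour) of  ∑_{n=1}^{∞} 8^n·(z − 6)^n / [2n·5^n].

[43/8, 53/8)

The ratio of consecutive coefficients is [2n/2(n+1)] · 8/5 → 8/5.
Thus R = 1/(8/5) = 5/8.
Check z = 53/8: comparison with the harmonic series Σ 1/n shows the series diverges.
Endpoint z = 43/8: an alternating series whose terms decrease to 0 in absolute value, so it converges by the Leibniz criterion.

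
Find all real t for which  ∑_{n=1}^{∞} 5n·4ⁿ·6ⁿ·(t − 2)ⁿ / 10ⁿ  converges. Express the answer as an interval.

(19/12, 29/12)

Apply the ratio test: |a_{n+1}| / |a_n| = [5(n+1)/5n] · 4·6/10, which tends to 12/5 as n → ∞.
Hence the series converges for |t − 2| < 1/(12/5) = 5/12, so the radius of convergence is 5/12.
Check t = 29/12: the terms have absolute value of order n, which does not tend to 0, so the series diverges by the divergence test.
When t = 19/12, the terms have absolute value of order n, which does not tend to 0, so the series diverges by the divergence test.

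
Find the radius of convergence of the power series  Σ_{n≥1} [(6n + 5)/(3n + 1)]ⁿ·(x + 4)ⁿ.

R = 1/2

By the Cauchy root test, |a_n|^(1/n) = (6n + 5)/(3n + 1) → 2.
Thus R = 1/(2) = 1/2.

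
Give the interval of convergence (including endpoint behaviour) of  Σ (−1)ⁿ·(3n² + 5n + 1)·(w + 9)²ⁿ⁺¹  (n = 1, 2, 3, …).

(-10, -8)

Ratio test: |a_{n+1}/a_n| = (3(n+1)² + 5(n+1) + 1)/(3n² + 5n + 1) → 1 as n → ∞.
Since the exponent of (w + 9) increases by 2 each term, convergence requires |w + 9|² < 1, hence R = 1.
At w = -8: the terms do not tend to 0, so the series diverges.
At w = -10: the n-th term does not approach 0; divergence by the term test.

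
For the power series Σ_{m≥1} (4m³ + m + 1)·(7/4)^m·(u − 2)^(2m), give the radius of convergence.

Apply the ratio test: |a_{m+1}| / |a_m| = [(4(m+1)³ + (m+1) + 1)/(4m³ + m + 1)] · 7/4, which tends to 7/4 as m → ∞.
Writing y = (u − 2)², the series in y has radius 4/7, so |u − 2| < √(4/7) and R = 2√7/7.

R = 2√7/7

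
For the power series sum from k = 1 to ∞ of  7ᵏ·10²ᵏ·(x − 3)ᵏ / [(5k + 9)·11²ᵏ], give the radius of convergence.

Apply the ratio test: |a_{k+1}| / |a_k| = [(5k + 9)/(5(k+1) + 9)] · 7·100/121, which tends to 700/121 as k → ∞.
Convergence for |x − 3| · 700/121 < 1, i.e. |x − 3| < 121/700. So R = 121/700.

R = 121/700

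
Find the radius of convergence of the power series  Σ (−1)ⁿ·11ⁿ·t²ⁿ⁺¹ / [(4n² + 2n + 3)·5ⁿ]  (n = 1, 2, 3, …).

By the ratio test, |a_{n+1}/a_n| = [(4n² + 2n + 3)/(4(n+1)² + 2(n+1) + 3)] · 11/5 → 11/5.
Since the exponent of t increases by 2 each term, convergence requires |t|² < 5/11, hence R = √55/11.

R = √55/11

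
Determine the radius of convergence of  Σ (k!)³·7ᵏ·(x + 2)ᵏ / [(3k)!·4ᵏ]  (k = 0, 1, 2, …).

R = 108/7

Apply the ratio test: |a_{k+1}| / |a_k| = (k+1)³/[(3k+1)·(3k+2)·(3k+3)] · 7/4, which tends to 7/108 as k → ∞.
The series converges when 7/108 · |x + 2| < 1, giving R = 108/7.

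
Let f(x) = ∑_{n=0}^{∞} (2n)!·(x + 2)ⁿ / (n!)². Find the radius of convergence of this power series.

The ratio of consecutive coefficients is (2n+1)·(2n+2)/(n+1)² → 4.
Hence the series converges for |x + 2| < 1/(4) = 1/4, so the radius of convergence is 1/4.

R = 1/4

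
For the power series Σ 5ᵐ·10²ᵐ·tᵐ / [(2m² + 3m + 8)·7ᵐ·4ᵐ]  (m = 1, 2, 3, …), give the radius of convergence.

R = 7/125

The ratio of consecutive coefficients is [(2m² + 3m + 8)/(2(m+1)² + 3(m+1) + 8)] · 5·100/(7·4) → 125/7.
Thus R = 1/(125/7) = 7/125.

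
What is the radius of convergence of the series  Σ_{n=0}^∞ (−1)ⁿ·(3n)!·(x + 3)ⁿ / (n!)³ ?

The ratio of consecutive coefficients is (3n+1)·(3n+2)·(3n+3)/(n+1)³ → 27.
The series converges when 27 · |x + 3| < 1, giving R = 1/27.

R = 1/27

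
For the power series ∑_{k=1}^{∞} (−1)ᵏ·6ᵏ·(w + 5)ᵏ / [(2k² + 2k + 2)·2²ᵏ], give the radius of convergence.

By the ratio test, |a_{k+1}/a_k| = [(2k² + 2k + 2)/(2(k+1)² + 2(k+1) + 2)] · 6/4 → 3/2.
Thus R = 1/(3/2) = 2/3.

R = 2/3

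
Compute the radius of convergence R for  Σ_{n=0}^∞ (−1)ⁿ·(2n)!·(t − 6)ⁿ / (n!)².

R = 1/4

Apply the ratio test: |a_{n+1}| / |a_n| = (2n+1)·(2n+2)/(n+1)², which tends to 4 as n → ∞.
The series converges when 4 · |t − 6| < 1, giving R = 1/4.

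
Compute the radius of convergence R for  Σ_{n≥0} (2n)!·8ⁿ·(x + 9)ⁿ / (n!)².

R = 1/32

Ratio test: |a_{n+1}/a_n| = (2n+1)·(2n+2)/(n+1)² · 8 → 32 as n → ∞.
The series converges when 32 · |x + 9| < 1, giving R = 1/32.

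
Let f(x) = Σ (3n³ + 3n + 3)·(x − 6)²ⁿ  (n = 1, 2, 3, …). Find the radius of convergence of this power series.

Apply the ratio test: |a_{n+1}| / |a_n| = (3(n+1)³ + 3(n+1) + 3)/(3n³ + 3n + 3), which tends to 1 as n → ∞.
Since the exponent of (x − 6) increases by 2 each term, convergence requires |x − 6|² < 1, hence R = 1.

R = 1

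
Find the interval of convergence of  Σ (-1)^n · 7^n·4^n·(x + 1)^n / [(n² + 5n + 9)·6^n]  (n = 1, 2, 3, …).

Ratio test: |a_{n+1}/a_n| = [(n² + 5n + 9)/((n+1)² + 5(n+1) + 9)] · 7·4/6 → 14/3 as n → ∞.
Hence the series converges for |x + 1| < 1/(14/3) = 3/14, so the radius of convergence is 3/14.
Endpoint x = -11/14: the terms are on the order of 1/n², so the series converges absolutely by comparison with the p-series (p = 2 > 1).
Check x = -17/14: the series is dominated by a constant times Σ 1/n², which converges (p = 2 > 1).

[-17/14, -11/14]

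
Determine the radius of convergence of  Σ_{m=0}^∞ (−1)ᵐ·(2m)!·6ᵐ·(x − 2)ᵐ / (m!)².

R = 1/24

By the ratio test, |a_{m+1}/a_m| = (2m+1)·(2m+2)/(m+1)² · 6 → 24.
The series converges when 24 · |x − 2| < 1, giving R = 1/24.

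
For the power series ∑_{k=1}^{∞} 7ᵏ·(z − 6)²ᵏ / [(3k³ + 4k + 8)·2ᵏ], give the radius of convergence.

R = √14/7

By the ratio test, |a_{k+1}/a_k| = [(3k³ + 4k + 8)/(3(k+1)³ + 4(k+1) + 8)] · 7/2 → 7/2.
Since the exponent of (z − 6) increases by 2 each term, convergence requires |z − 6|² < 2/7, hence R = √14/7.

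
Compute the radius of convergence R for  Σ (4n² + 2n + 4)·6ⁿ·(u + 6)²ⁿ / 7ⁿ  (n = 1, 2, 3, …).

By the ratio test, |a_{n+1}/a_n| = [(4(n+1)² + 2(n+1) + 4)/(4n² + 2n + 4)] · 6/7 → 6/7.
Writing y = (u + 6)², the series in y has radius 7/6, so |u + 6| < √(7/6) and R = √42/6.

R = √42/6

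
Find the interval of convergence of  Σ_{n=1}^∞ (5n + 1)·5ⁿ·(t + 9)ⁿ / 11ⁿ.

(-56/5, -34/5)

By the ratio test, |a_{n+1}/a_n| = [(5(n+1) + 1)/(5n + 1)] · 5/11 → 5/11.
Convergence for |t + 9| · 5/11 < 1, i.e. |t + 9| < 11/5. So R = 11/5.
When t = -34/5, the n-th term does not approach 0; divergence by the term test.
At t = -56/5: the n-th term does not approach 0; divergence by the term test.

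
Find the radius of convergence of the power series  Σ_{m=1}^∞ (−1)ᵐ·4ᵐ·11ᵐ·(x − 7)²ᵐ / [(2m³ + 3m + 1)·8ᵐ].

R = √22/11

Ratio test: |a_{m+1}/a_m| = [(2m³ + 3m + 1)/(2(m+1)³ + 3(m+1) + 1)] · 4·11/8 → 11/2 as m → ∞.
Writing y = (x − 7)², the series in y has radius 2/11, so |x − 7| < √(2/11) and R = √22/11.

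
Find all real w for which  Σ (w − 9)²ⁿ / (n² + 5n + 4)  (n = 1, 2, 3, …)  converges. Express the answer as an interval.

[8, 10]

Apply the ratio test: |a_{n+1}| / |a_n| = (n² + 5n + 4)/((n+1)² + 5(n+1) + 4), which tends to 1 as n → ∞.
Writing y = (w − 9)², the series in y has radius 1, so |w − 9| < √(1) = 1 and R = 1.
When w = 10, absolute convergence follows by limit comparison with Σ 1/n².
Check w = 8: the series is dominated by a constant times Σ 1/n², which converges (p = 2 > 1).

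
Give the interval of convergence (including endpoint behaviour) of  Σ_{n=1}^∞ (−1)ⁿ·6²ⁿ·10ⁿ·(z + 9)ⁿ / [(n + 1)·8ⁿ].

Ratio test: |a_{n+1}/a_n| = [(n + 1)/((n+1) + 1)] · 36·10/8 → 45 as n → ∞.
Convergence for |z + 9| · 45 < 1, i.e. |z + 9| < 1/45. So R = 1/45.
Check z = -404/45: the terms alternate in sign and decrease monotonically to 0 in absolute value (size ~ c/n), so the alternating series test gives convergence.
Endpoint z = -406/45: the terms behave like c/n; limit comparison with the harmonic series gives divergence.

(-406/45, -404/45]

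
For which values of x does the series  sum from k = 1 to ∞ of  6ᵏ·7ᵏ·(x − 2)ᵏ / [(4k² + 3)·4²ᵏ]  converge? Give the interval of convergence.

Apply the ratio test: |a_{k+1}| / |a_k| = [(4k² + 3)/(4(k+1)² + 3)] · 6·7/16, which tends to 21/8 as k → ∞.
Thus R = 1/(21/8) = 8/21.
At x = 50/21: the terms are on the order of 1/k², so the series converges absolutely by comparison with the p-series (p = 2 > 1).
Check x = 34/21: absolute convergence follows by limit comparison with Σ 1/k².

[34/21, 50/21]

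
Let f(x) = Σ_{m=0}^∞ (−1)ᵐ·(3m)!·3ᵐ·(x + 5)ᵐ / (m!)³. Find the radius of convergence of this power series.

By the ratio test, |a_{m+1}/a_m| = (3m+1)·(3m+2)·(3m+3)/(m+1)³ · 3 → 81.
The series converges when 81 · |x + 5| < 1, giving R = 1/81.

R = 1/81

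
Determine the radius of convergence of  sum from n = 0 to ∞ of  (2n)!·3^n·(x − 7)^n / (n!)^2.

R = 1/12

The ratio of consecutive coefficients is (2n+1)·(2n+2)/(n+1)² · 3 → 12.
Thus R = 1/(12) = 1/12.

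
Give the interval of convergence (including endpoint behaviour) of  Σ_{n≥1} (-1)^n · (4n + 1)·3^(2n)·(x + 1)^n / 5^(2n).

By the ratio test, |a_{n+1}/a_n| = [(4(n+1) + 1)/(4n + 1)] · 9/25 → 9/25.
Convergence for |x + 1| · 9/25 < 1, i.e. |x + 1| < 25/9. So R = 25/9.
Check x = 16/9: the n-th term does not approach 0; divergence by the term test.
Endpoint x = -34/9: the terms have absolute value of order n, which does not tend to 0, so the series diverges by the divergence test.

(-34/9, 16/9)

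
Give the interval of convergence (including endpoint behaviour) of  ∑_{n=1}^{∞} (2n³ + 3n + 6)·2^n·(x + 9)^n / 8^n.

Apply the ratio test: |a_{n+1}| / |a_n| = [(2(n+1)³ + 3(n+1) + 6)/(2n³ + 3n + 6)] · 2/8, which tends to 1/4 as n → ∞.
The series converges when 1/4 · |x + 9| < 1, giving R = 4.
Endpoint x = -5: the terms do not tend to 0, so the series diverges.
When x = -13, the terms have absolute value of order n³, which does not tend to 0, so the series diverges by the divergence test.

(-13, -5)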